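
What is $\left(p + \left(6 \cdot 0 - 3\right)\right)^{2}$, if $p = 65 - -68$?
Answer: $16900$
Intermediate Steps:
$p = 133$ ($p = 65 + 68 = 133$)
$\left(p + \left(6 \cdot 0 - 3\right)\right)^{2} = \left(133 + \left(6 \cdot 0 - 3\right)\right)^{2} = \left(133 + \left(0 - 3\right)\right)^{2} = \left(133 - 3\right)^{2} = 130^{2} = 16900$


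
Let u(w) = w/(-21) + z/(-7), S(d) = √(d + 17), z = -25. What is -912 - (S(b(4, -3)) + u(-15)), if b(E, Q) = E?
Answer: -6414/7 - √21 ≈ -920.87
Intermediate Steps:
S(d) = √(17 + d)
u(w) = 25/7 - w/21 (u(w) = w/(-21) - 25/(-7) = w*(-1/21) - 25*(-⅐) = -w/21 + 25/7 = 25/7 - w/21)
-912 - (S(b(4, -3)) + u(-15)) = -912 - (√(17 + 4) + (25/7 - 1/21*(-15))) = -912 - (√21 + (25/7 + 5/7)) = -912 - (√21 + 30/7) = -912 - (30/7 + √21) = -912 + (-30/7 - √21) = -6414/7 - √21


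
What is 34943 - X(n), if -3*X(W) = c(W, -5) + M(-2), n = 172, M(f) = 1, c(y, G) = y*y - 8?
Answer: 44802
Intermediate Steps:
c(y, G) = -8 + y**2 (c(y, G) = y**2 - 8 = -8 + y**2)
X(W) = 7/3 - W**2/3 (X(W) = -((-8 + W**2) + 1)/3 = -(-7 + W**2)/3 = 7/3 - W**2/3)
34943 - X(n) = 34943 - (7/3 - 1/3*172**2) = 34943 - (7/3 - 1/3*29584) = 34943 - (7/3 - 29584/3) = 34943 - 1*(-9859) = 34943 + 9859 = 44802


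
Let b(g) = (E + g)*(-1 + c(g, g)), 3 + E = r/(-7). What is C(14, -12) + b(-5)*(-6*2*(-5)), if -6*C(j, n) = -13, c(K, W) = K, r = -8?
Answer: 103771/42 ≈ 2470.7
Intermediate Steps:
C(j, n) = 13/6 (C(j, n) = -1/6*(-13) = 13/6)
E = -13/7 (E = -3 - 8/(-7) = -3 - 8*(-1/7) = -3 + 8/7 = -13/7 ≈ -1.8571)
b(g) = (-1 + g)*(-13/7 + g) (b(g) = (-13/7 + g)*(-1 + g) = (-1 + g)*(-13/7 + g))
C(14, -12) + b(-5)*(-6*2*(-5)) = 13/6 + (13/7 + (-5)**2 - 20/7*(-5))*(-6*2*(-5)) = 13/6 + (13/7 + 25 + 100/7)*(-12*(-5)) = 13/6 + (288/7)*60 = 13/6 + 17280/7 = 103771/42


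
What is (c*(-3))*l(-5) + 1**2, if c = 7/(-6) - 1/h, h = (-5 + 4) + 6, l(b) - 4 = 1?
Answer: 43/2 ≈ 21.500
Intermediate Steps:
l(b) = 5 (l(b) = 4 + 1 = 5)
h = 5 (h = -1 + 6 = 5)
c = -41/30 (c = 7/(-6) - 1/5 = 7*(-1/6) - 1*1/5 = -7/6 - 1/5 = -41/30 ≈ -1.3667)
(c*(-3))*l(-5) + 1**2 = -41/30*(-3)*5 + 1**2 = (41/10)*5 + 1 = 41/2 + 1 = 43/2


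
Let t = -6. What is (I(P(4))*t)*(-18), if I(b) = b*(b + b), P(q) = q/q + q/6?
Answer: 600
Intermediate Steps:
P(q) = 1 + q/6 (P(q) = 1 + q*(1/6) = 1 + q/6)
I(b) = 2*b**2 (I(b) = b*(2*b) = 2*b**2)
(I(P(4))*t)*(-18) = ((2*(1 + (1/6)*4)**2)*(-6))*(-18) = ((2*(1 + 2/3)**2)*(-6))*(-18) = ((2*(5/3)**2)*(-6))*(-18) = ((2*(25/9))*(-6))*(-18) = ((50/9)*(-6))*(-18) = -100/3*(-18) = 600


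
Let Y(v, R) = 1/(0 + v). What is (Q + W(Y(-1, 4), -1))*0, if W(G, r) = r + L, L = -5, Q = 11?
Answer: 0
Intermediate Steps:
Y(v, R) = 1/v
W(G, r) = -5 + r (W(G, r) = r - 5 = -5 + r)
(Q + W(Y(-1, 4), -1))*0 = (11 + (-5 - 1))*0 = (11 - 6)*0 = 5*0 = 0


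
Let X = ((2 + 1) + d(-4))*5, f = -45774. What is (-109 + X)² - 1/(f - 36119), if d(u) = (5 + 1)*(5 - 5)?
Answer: 723606549/81893 ≈ 8836.0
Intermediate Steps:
d(u) = 0 (d(u) = 6*0 = 0)
X = 15 (X = ((2 + 1) + 0)*5 = (3 + 0)*5 = 3*5 = 15)
(-109 + X)² - 1/(f - 36119) = (-109 + 15)² - 1/(-45774 - 36119) = (-94)² - 1/(-81893) = 8836 - 1*(-1/81893) = 8836 + 1/81893 = 723606549/81893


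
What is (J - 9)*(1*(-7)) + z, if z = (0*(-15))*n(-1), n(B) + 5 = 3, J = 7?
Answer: 14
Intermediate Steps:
n(B) = -2 (n(B) = -5 + 3 = -2)
z = 0 (z = (0*(-15))*(-2) = 0*(-2) = 0)
(J - 9)*(1*(-7)) + z = (7 - 9)*(1*(-7)) + 0 = -2*(-7) + 0 = 14 + 0 = 14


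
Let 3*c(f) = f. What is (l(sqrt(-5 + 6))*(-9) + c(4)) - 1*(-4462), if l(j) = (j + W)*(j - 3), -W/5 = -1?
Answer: 13714/3 ≈ 4571.3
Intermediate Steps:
W = 5 (W = -5*(-1) = 5)
c(f) = f/3
l(j) = (-3 + j)*(5 + j) (l(j) = (j + 5)*(j - 3) = (5 + j)*(-3 + j) = (-3 + j)*(5 + j))
(l(sqrt(-5 + 6))*(-9) + c(4)) - 1*(-4462) = ((-15 + (sqrt(-5 + 6))**2 + 2*sqrt(-5 + 6))*(-9) + (1/3)*4) - 1*(-4462) = ((-15 + (sqrt(1))**2 + 2*sqrt(1))*(-9) + 4/3) + 4462 = ((-15 + 1**2 + 2*1)*(-9) + 4/3) + 4462 = ((-15 + 1 + 2)*(-9) + 4/3) + 4462 = (-12*(-9) + 4/3) + 4462 = (108 + 4/3) + 4462 = 328/3 + 4462 = 13714/3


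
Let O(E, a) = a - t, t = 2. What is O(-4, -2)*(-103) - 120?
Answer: 292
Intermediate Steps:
O(E, a) = -2 + a (O(E, a) = a - 1*2 = a - 2 = -2 + a)
O(-4, -2)*(-103) - 120 = (-2 - 2)*(-103) - 120 = -4*(-103) - 120 = 412 - 120 = 292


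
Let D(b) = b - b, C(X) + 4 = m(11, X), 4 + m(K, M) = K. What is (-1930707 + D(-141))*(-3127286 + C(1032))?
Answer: 6037867179081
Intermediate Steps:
m(K, M) = -4 + K
C(X) = 3 (C(X) = -4 + (-4 + 11) = -4 + 7 = 3)
D(b) = 0
(-1930707 + D(-141))*(-3127286 + C(1032)) = (-1930707 + 0)*(-3127286 + 3) = -1930707*(-3127283) = 6037867179081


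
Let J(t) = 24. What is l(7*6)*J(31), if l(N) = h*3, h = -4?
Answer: -288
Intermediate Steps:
l(N) = -12 (l(N) = -4*3 = -12)
l(7*6)*J(31) = -12*24 = -288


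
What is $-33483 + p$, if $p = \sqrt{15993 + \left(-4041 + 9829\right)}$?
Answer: $-33483 + \sqrt{21781} \approx -33335.0$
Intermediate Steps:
$p = \sqrt{21781}$ ($p = \sqrt{15993 + 5788} = \sqrt{21781} \approx 147.58$)
$-33483 + p = -33483 + \sqrt{21781}$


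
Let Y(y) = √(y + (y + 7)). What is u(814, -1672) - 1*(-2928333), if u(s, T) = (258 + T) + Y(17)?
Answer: 2926919 + √41 ≈ 2.9269e+6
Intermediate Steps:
Y(y) = √(7 + 2*y) (Y(y) = √(y + (7 + y)) = √(7 + 2*y))
u(s, T) = 258 + T + √41 (u(s, T) = (258 + T) + √(7 + 2*17) = (258 + T) + √(7 + 34) = (258 + T) + √41 = 258 + T + √41)
u(814, -1672) - 1*(-2928333) = (258 - 1672 + √41) - 1*(-2928333) = (-1414 + √41) + 2928333 = 2926919 + √41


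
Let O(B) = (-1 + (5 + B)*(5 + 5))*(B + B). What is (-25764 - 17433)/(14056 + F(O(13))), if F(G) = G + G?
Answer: -1309/708 ≈ -1.8489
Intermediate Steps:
O(B) = 2*B*(49 + 10*B) (O(B) = (-1 + (5 + B)*10)*(2*B) = (-1 + (50 + 10*B))*(2*B) = (49 + 10*B)*(2*B) = 2*B*(49 + 10*B))
F(G) = 2*G
(-25764 - 17433)/(14056 + F(O(13))) = (-25764 - 17433)/(14056 + 2*(2*13*(49 + 10*13))) = -43197/(14056 + 2*(2*13*(49 + 130))) = -43197/(14056 + 2*(2*13*179)) = -43197/(14056 + 2*4654) = -43197/(14056 + 9308) = -43197/23364 = -43197*1/23364 = -1309/708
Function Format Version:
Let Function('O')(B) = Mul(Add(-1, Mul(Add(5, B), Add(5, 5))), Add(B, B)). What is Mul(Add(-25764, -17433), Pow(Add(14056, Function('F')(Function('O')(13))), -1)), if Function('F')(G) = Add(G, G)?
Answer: Rational(-1309, 708) ≈ -1.8489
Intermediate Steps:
Function('O')(B) = Mul(2, B, Add(49, Mul(10, B))) (Function('O')(B) = Mul(Add(-1, Mul(Add(5, B), 10)), Mul(2, B)) = Mul(Add(-1, Add(50, Mul(10, B))), Mul(2, B)) = Mul(Add(49, Mul(10, B)), Mul(2, B)) = Mul(2, B, Add(49, Mul(10, B))))
Function('F')(G) = Mul(2, G)
Mul(Add(-25764, -17433), Pow(Add(14056, Function('F')(Function('O')(13))), -1)) = Mul(Add(-25764, -17433), Pow(Add(14056, Mul(2, Mul(2, 13, Add(49, Mul(10, 13))))), -1)) = Mul(-43197, Pow(Add(14056, Mul(2, Mul(2, 13, Add(49, 130)))), -1)) = Mul(-43197, Pow(Add(14056, Mul(2, Mul(2, 13, 179))), -1)) = Mul(-43197, Pow(Add(14056, Mul(2, 4654)), -1)) = Mul(-43197, Pow(Add(14056, 9308), -1)) = Mul(-43197, Pow(23364, -1)) = Mul(-43197, Rational(1, 23364)) = Rational(-1309, 708)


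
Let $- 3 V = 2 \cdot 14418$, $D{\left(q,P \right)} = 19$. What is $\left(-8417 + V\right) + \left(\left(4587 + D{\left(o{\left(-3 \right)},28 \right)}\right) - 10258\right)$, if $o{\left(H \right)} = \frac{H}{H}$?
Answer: $-23681$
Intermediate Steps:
$o{\left(H \right)} = 1$
$V = -9612$ ($V = - \frac{2 \cdot 14418}{3} = \left(- \frac{1}{3}\right) 28836 = -9612$)
$\left(-8417 + V\right) + \left(\left(4587 + D{\left(o{\left(-3 \right)},28 \right)}\right) - 10258\right) = \left(-8417 - 9612\right) + \left(\left(4587 + 19\right) - 10258\right) = -18029 + \left(4606 - 10258\right) = -18029 - 5652 = -23681$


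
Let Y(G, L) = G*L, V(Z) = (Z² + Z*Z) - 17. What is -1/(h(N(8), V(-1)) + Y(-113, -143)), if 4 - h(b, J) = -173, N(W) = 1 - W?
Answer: -1/16336 ≈ -6.1214e-5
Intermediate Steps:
V(Z) = -17 + 2*Z² (V(Z) = (Z² + Z²) - 17 = 2*Z² - 17 = -17 + 2*Z²)
h(b, J) = 177 (h(b, J) = 4 - 1*(-173) = 4 + 173 = 177)
-1/(h(N(8), V(-1)) + Y(-113, -143)) = -1/(177 - 113*(-143)) = -1/(177 + 16159) = -1/16336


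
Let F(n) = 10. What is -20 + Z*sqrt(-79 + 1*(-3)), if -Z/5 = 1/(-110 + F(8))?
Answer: -20 + I*sqrt(82)/20 ≈ -20.0 + 0.45277*I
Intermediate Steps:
Z = 1/20 (Z = -5/(-110 + 10) = -5/(-100) = -5*(-1/100) = 1/20 ≈ 0.050000)
-20 + Z*sqrt(-79 + 1*(-3)) = -20 + sqrt(-79 + 1*(-3))/20 = -20 + sqrt(-79 - 3)/20 = -20 + sqrt(-82)/20 = -20 + (I*sqrt(82))/20 = -20 + I*sqrt(82)/20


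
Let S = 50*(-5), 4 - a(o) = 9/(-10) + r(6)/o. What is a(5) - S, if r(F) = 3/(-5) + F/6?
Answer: 12741/50 ≈ 254.82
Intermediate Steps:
r(F) = -⅗ + F/6 (r(F) = 3*(-⅕) + F*(⅙) = -⅗ + F/6)
a(o) = 49/10 - 2/(5*o) (a(o) = 4 - (9/(-10) + (-⅗ + (⅙)*6)/o) = 4 - (9*(-⅒) + (-⅗ + 1)/o) = 4 - (-9/10 + 2/(5*o)) = 4 + (9/10 - 2/(5*o)) = 49/10 - 2/(5*o))
S = -250
a(5) - S = (⅒)*(-4 + 49*5)/5 - 1*(-250) = (⅒)*(⅕)*(-4 + 245) + 250 = (⅒)*(⅕)*241 + 250 = 241/50 + 250 = 12741/50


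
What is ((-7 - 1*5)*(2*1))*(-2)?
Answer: 48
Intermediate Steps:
((-7 - 1*5)*(2*1))*(-2) = ((-7 - 5)*2)*(-2) = -12*2*(-2) = -24*(-2) = 48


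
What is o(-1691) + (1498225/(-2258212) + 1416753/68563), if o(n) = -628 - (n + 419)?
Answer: 9346090015475/14075435396 ≈ 664.00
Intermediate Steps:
o(n) = -1047 - n (o(n) = -628 - (419 + n) = -628 + (-419 - n) = -1047 - n)
o(-1691) + (1498225/(-2258212) + 1416753/68563) = (-1047 - 1*(-1691)) + (1498225/(-2258212) + 1416753/68563) = (-1047 + 1691) + (1498225*(-1/2258212) + 1416753*(1/68563)) = 644 + (-1498225/2258212 + 1416753/68563) = 644 + 281509620451/14075435396 = 9346090015475/14075435396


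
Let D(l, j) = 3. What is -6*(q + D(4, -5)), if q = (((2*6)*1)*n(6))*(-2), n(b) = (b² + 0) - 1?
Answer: 5022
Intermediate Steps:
n(b) = -1 + b² (n(b) = b² - 1 = -1 + b²)
q = -840 (q = (((2*6)*1)*(-1 + 6²))*(-2) = ((12*1)*(-1 + 36))*(-2) = (12*35)*(-2) = 420*(-2) = -840)
-6*(q + D(4, -5)) = -6*(-840 + 3) = -(-5022) = -6*(-837) = 5022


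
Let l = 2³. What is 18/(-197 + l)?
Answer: -2/21 ≈ -0.095238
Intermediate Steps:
l = 8
18/(-197 + l) = 18/(-197 + 8) = 18/(-189) = -1/189*18 = -2/21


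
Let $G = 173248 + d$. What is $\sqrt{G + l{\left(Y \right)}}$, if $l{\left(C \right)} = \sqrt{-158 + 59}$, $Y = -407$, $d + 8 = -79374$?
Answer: $\sqrt{93866 + 3 i \sqrt{11}} \approx 306.38 + 0.016 i$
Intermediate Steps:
$d = -79382$ ($d = -8 - 79374 = -79382$)
$G = 93866$ ($G = 173248 - 79382 = 93866$)
$l{\left(C \right)} = 3 i \sqrt{11}$ ($l{\left(C \right)} = \sqrt{-99} = 3 i \sqrt{11}$)
$\sqrt{G + l{\left(Y \right)}} = \sqrt{93866 + 3 i \sqrt{11}}$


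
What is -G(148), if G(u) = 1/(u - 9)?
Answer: -1/139 ≈ -0.0071942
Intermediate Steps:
G(u) = 1/(-9 + u)
-G(148) = -1/(-9 + 148) = -1/139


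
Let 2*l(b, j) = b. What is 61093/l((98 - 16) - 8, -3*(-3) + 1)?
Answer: 61093/37 ≈ 1651.2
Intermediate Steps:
l(b, j) = b/2
61093/l((98 - 16) - 8, -3*(-3) + 1) = 61093/((((98 - 16) - 8)/2)) = 61093/(((82 - 8)/2)) = 61093/(((½)*74)) = 61093/37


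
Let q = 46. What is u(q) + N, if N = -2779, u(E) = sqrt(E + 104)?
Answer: -2779 + 5*sqrt(6) ≈ -2766.8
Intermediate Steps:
u(E) = sqrt(104 + E)
u(q) + N = sqrt(104 + 46) - 2779 = sqrt(150) - 2779 = 5*sqrt(6) - 2779 = -2779 + 5*sqrt(6)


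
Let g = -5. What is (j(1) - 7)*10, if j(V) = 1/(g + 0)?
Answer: -72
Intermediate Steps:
j(V) = -⅕ (j(V) = 1/(-5 + 0) = 1/(-5) = -⅕)
(j(1) - 7)*10 = (-⅕ - 7)*10 = -36/5*10 = -72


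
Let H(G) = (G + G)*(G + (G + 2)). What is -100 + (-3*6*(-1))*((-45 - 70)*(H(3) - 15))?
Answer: -68410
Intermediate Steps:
H(G) = 2*G*(2 + 2*G) (H(G) = (2*G)*(G + (2 + G)) = (2*G)*(2 + 2*G) = 2*G*(2 + 2*G))
-100 + (-3*6*(-1))*((-45 - 70)*(H(3) - 15)) = -100 + (-3*6*(-1))*((-45 - 70)*(4*3*(1 + 3) - 15)) = -100 + (-18*(-1))*(-115*(4*3*4 - 15)) = -100 + 18*(-115*(48 - 15)) = -100 + 18*(-115*33) = -100 + 18*(-3795) = -100 - 68310 = -68410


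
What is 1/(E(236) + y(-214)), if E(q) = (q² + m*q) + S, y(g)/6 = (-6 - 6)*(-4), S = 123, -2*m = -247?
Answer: 1/85253 ≈ 1.1730e-5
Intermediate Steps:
m = 247/2 (m = -½*(-247) = 247/2 ≈ 123.50)
y(g) = 288 (y(g) = 6*((-6 - 6)*(-4)) = 6*(-12*(-4)) = 6*48 = 288)
E(q) = 123 + q² + 247*q/2 (E(q) = (q² + 247*q/2) + 123 = 123 + q² + 247*q/2)
1/(E(236) + y(-214)) = 1/((123 + 236² + (247/2)*236) + 288) = 1/((123 + 55696 + 29146) + 288) = 1/(84965 + 288) = 1/85253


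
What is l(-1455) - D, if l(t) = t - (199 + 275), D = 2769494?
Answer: -2771423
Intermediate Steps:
l(t) = -474 + t (l(t) = t - 1*474 = t - 474 = -474 + t)
l(-1455) - D = (-474 - 1455) - 1*2769494 = -1929 - 2769494 = -2771423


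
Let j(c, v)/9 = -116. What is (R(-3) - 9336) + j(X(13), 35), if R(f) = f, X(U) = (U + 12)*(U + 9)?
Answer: -10383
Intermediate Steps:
X(U) = (9 + U)*(12 + U) (X(U) = (12 + U)*(9 + U) = (9 + U)*(12 + U))
j(c, v) = -1044 (j(c, v) = 9*(-116) = -1044)
(R(-3) - 9336) + j(X(13), 35) = (-3 - 9336) - 1044 = -9339 - 1044 = -10383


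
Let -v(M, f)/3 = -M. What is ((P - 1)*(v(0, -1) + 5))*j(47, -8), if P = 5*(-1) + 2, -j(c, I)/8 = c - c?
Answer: 0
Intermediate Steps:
v(M, f) = 3*M (v(M, f) = -(-3)*M = 3*M)
j(c, I) = 0 (j(c, I) = -8*(c - c) = -8*0 = 0)
P = -3 (P = -5 + 2 = -3)
((P - 1)*(v(0, -1) + 5))*j(47, -8) = ((-3 - 1)*(3*0 + 5))*0 = -4*(0 + 5)*0 = -4*5*0 = -20*0 = 0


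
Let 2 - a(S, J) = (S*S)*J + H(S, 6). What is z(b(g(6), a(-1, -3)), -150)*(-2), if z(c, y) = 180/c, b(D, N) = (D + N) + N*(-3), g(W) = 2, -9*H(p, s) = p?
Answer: 324/7 ≈ 46.286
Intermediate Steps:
H(p, s) = -p/9
a(S, J) = 2 + S/9 - J*S² (a(S, J) = 2 - ((S*S)*J - S/9) = 2 - (S²*J - S/9) = 2 - (J*S² - S/9) = 2 - (-S/9 + J*S²) = 2 + (S/9 - J*S²) = 2 + S/9 - J*S²)
b(D, N) = D - 2*N (b(D, N) = (D + N) - 3*N = D - 2*N)
z(b(g(6), a(-1, -3)), -150)*(-2) = (180/(2 - 2*(2 + (⅑)*(-1) - 1*(-3)*(-1)²)))*(-2) = (180/(2 - 2*(2 - ⅑ - 1*(-3)*1)))*(-2) = (180/(2 - 2*(2 - ⅑ + 3)))*(-2) = (180/(2 - 2*44/9))*(-2) = (180/(2 - 88/9))*(-2) = (180/(-70/9))*(-2) = (180*(-9/70))*(-2) = -162/7*(-2) = 324/7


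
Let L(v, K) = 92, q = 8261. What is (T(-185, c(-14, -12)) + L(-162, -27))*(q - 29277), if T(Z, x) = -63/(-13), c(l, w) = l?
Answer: -26459144/13 ≈ -2.0353e+6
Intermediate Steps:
T(Z, x) = 63/13 (T(Z, x) = -63*(-1/13) = 63/13)
(T(-185, c(-14, -12)) + L(-162, -27))*(q - 29277) = (63/13 + 92)*(8261 - 29277) = (1259/13)*(-21016) = -26459144/13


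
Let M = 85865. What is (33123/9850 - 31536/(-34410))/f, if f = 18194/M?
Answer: 830252744373/41110980460 ≈ 20.195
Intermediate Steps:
f = 18194/85865 ≈ 0.21189
(33123/9850 - 31536/(-34410))/f = (33123/9850 - 31536/(-34410))/(18194/85865) = (33123*(1/9850) - 31536*(-1/34410))*(85865/18194) = (33123/9850 + 5256/5735)*(85865/18194) = (48346401/11297950)*(85865/18194) = 830252744373/41110980460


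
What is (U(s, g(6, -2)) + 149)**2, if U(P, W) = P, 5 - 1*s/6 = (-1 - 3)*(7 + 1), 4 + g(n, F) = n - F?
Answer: 137641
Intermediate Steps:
g(n, F) = -4 + n - F (g(n, F) = -4 + (n - F) = -4 + n - F)
s = 222 (s = 30 - 6*(-1 - 3)*(7 + 1) = 30 - (-24)*8 = 30 - 6*(-32) = 30 + 192 = 222)
(U(s, g(6, -2)) + 149)**2 = (222 + 149)**2 = 371**2 = 137641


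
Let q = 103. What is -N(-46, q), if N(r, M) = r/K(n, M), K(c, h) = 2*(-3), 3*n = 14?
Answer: -23/3 ≈ -7.6667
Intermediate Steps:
n = 14/3 (n = (⅓)*14 = 14/3 ≈ 4.6667)
K(c, h) = -6
N(r, M) = -r/6 (N(r, M) = r/(-6) = r*(-⅙) = -r/6)
-N(-46, q) = -(-1)*(-46)/6 = -1*23/3 = -23/3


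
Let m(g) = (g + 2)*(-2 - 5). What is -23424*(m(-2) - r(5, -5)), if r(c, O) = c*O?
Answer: -585600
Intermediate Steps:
m(g) = -14 - 7*g (m(g) = (2 + g)*(-7) = -14 - 7*g)
r(c, O) = O*c
-23424*(m(-2) - r(5, -5)) = -23424*((-14 - 7*(-2)) - (-5)*5) = -23424*((-14 + 14) - 1*(-25)) = -23424*(0 + 25) = -23424*25 = -585600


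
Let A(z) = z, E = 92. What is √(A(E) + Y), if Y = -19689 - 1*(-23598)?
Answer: √4001 ≈ 63.253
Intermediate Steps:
Y = 3909 (Y = -19689 + 23598 = 3909)
√(A(E) + Y) = √(92 + 3909) = √4001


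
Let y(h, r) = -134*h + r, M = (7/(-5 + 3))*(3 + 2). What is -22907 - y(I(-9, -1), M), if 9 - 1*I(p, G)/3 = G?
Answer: -37739/2 ≈ -18870.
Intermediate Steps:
I(p, G) = 27 - 3*G
M = -35/2 (M = (7/(-2))*5 = -1/2*7*5 = -7/2*5 = -35/2 ≈ -17.500)
y(h, r) = r - 134*h
-22907 - y(I(-9, -1), M) = -22907 - (-35/2 - 134*(27 - 3*(-1))) = -22907 - (-35/2 - 134*(27 + 3)) = -22907 - (-35/2 - 134*30) = -22907 - (-35/2 - 4020) = -22907 - 1*(-8075/2) = -22907 + 8075/2 = -37739/2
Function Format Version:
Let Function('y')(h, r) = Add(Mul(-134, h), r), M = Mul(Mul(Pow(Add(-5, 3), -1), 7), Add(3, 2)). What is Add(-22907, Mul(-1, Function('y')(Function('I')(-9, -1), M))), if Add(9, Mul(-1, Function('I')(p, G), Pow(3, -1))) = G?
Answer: Rational(-37739, 2) ≈ -18870.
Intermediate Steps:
Function('I')(p, G) = Add(27, Mul(-3, G))
M = Rational(-35, 2) (M = Mul(Mul(Pow(-2, -1), 7), 5) = Mul(Mul(Rational(-1, 2), 7), 5) = Mul(Rational(-7, 2), 5) = Rational(-35, 2) ≈ -17.500)
Function('y')(h, r) = Add(r, Mul(-134, h))
Add(-22907, Mul(-1, Function('y')(Function('I')(-9, -1), M))) = Add(-22907, Mul(-1, Add(Rational(-35, 2), Mul(-134, Add(27, Mul(-3, -1)))))) = Add(-22907, Mul(-1, Add(Rational(-35, 2), Mul(-134, Add(27, 3))))) = Add(-22907, Mul(-1, Add(Rational(-35, 2), Mul(-134, 30)))) = Add(-22907, Mul(-1, Add(Rational(-35, 2), -4020))) = Add(-22907, Mul(-1, Rational(-8075, 2))) = Add(-22907, Rational(8075, 2)) = Rational(-37739, 2)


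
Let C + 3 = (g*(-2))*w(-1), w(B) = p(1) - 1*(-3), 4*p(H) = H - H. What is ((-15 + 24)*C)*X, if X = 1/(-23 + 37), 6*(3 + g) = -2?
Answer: 153/14 ≈ 10.929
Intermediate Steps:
g = -10/3 (g = -3 + (1/6)*(-2) = -3 - 1/3 = -10/3 ≈ -3.3333)
p(H) = 0 (p(H) = (H - H)/4 = (1/4)*0 = 0)
X = 1/14 ≈ 0.071429
w(B) = 3 (w(B) = 0 - 1*(-3) = 0 + 3 = 3)
C = 17 (C = -3 - 10/3*(-2)*3 = -3 + (20/3)*3 = -3 + 20 = 17)
((-15 + 24)*C)*X = ((-15 + 24)*17)*(1/14) = (9*17)*(1/14) = 153*(1/14) = 153/14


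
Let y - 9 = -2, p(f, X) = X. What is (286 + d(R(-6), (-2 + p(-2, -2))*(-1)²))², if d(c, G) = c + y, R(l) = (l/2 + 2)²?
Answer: 86436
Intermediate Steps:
R(l) = (2 + l/2)² (R(l) = (l*(½) + 2)² = (l/2 + 2)² = (2 + l/2)²)
y = 7 (y = 9 - 2 = 7)
d(c, G) = 7 + c (d(c, G) = c + 7 = 7 + c)
(286 + d(R(-6), (-2 + p(-2, -2))*(-1)²))² = (286 + (7 + (4 - 6)²/4))² = (286 + (7 + (¼)*(-2)²))² = (286 + (7 + (¼)*4))² = (286 + (7 + 1))² = (286 + 8)² = 294² = 86436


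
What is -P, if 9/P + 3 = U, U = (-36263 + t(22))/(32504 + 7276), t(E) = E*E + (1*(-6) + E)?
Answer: 9180/3977 ≈ 2.3083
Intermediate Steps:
t(E) = -6 + E + E² (t(E) = E² + (-6 + E) = -6 + E + E²)
U = -917/1020 (U = (-36263 + (-6 + 22 + 22²))/(32504 + 7276) = (-36263 + (-6 + 22 + 484))/39780 = (-36263 + 500)*(1/39780) = -35763*1/39780 = -917/1020 ≈ -0.89902)
P = -9180/3977 (P = 9/(-3 - 917/1020) = 9/(-3977/1020) = 9*(-1020/3977) = -9180/3977 ≈ -2.3083)
-P = -1*(-9180/3977) = 9180/3977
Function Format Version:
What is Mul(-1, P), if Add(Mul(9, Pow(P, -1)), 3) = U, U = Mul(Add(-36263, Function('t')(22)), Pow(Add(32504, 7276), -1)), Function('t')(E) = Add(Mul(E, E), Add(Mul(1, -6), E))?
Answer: Rational(9180, 3977) ≈ 2.3083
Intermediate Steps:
Function('t')(E) = Add(-6, E, Pow(E, 2)) (Function('t')(E) = Add(Pow(E, 2), Add(-6, E)) = Add(-6, E, Pow(E, 2)))
U = Rational(-917, 1020) (U = Mul(Add(-36263, Add(-6, 22, Pow(22, 2))), Pow(Add(32504, 7276), -1)) = Mul(Add(-36263, Add(-6, 22, 484)), Pow(39780, -1)) = Mul(Add(-36263, 500), Rational(1, 39780)) = Mul(-35763, Rational(1, 39780)) = Rational(-917, 1020) ≈ -0.89902)
P = Rational(-9180, 3977) (P = Mul(9, Pow(Add(-3, Rational(-917, 1020)), -1)) = Mul(9, Pow(Rational(-3977, 1020), -1)) = Mul(9, Rational(-1020, 3977)) = Rational(-9180, 3977) ≈ -2.3083)
Mul(-1, P) = Mul(-1, Rational(-9180, 3977)) = Rational(9180, 3977)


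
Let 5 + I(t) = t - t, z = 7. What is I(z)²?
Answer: 25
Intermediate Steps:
I(t) = -5 (I(t) = -5 + (t - t) = -5 + 0 = -5)
I(z)² = (-5)² = 25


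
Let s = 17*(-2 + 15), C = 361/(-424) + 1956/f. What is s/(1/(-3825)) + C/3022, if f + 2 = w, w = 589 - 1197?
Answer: -330357270962777/390805040 ≈ -8.4533e+5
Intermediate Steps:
w = -608
f = -610 (f = -2 - 608 = -610)
C = -524777/129320 (C = 361/(-424) + 1956/(-610) = 361*(-1/424) + 1956*(-1/610) = -361/424 - 978/305 = -524777/129320 ≈ -4.0580)
s = 221 (s = 17*13 = 221)
s/(1/(-3825)) + C/3022 = 221/(1/(-3825)) - 524777/129320/3022 = 221/(-1/3825) - 524777/129320*1/3022 = 221*(-3825) - 524777/390805040 = -845325 - 524777/390805040 = -330357270962777/390805040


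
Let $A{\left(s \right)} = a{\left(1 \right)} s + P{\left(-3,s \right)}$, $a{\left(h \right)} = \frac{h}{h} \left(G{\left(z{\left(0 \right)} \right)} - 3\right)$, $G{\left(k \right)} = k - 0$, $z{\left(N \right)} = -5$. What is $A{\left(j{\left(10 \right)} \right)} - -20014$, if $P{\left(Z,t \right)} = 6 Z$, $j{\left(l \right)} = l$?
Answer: $19916$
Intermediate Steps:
$G{\left(k \right)} = k$ ($G{\left(k \right)} = k + 0 = k$)
$a{\left(h \right)} = -8$ ($a{\left(h \right)} = \frac{h}{h} \left(-5 - 3\right) = 1 \left(-8\right) = -8$)
$A{\left(s \right)} = -18 - 8 s$ ($A{\left(s \right)} = - 8 s + 6 \left(-3\right) = - 8 s - 18 = -18 - 8 s$)
$A{\left(j{\left(10 \right)} \right)} - -20014 = \left(-18 - 80\right) - -20014 = \left(-18 - 80\right) + 20014 = -98 + 20014 = 19916$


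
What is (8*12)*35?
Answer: 3360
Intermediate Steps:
(8*12)*35 = 96*35 = 3360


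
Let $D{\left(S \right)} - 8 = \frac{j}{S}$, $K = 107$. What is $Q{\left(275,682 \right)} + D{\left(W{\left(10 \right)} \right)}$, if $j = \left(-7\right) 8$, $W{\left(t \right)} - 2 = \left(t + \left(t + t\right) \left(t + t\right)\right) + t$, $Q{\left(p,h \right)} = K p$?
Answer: $\frac{6210335}{211} \approx 29433.0$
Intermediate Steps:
$Q{\left(p,h \right)} = 107 p$
$W{\left(t \right)} = 2 + 2 t + 4 t^{2}$ ($W{\left(t \right)} = 2 + \left(\left(t + \left(t + t\right) \left(t + t\right)\right) + t\right) = 2 + \left(\left(t + 2 t 2 t\right) + t\right) = 2 + \left(\left(t + 4 t^{2}\right) + t\right) = 2 + \left(2 t + 4 t^{2}\right) = 2 + 2 t + 4 t^{2}$)
$j = -56$
$D{\left(S \right)} = 8 - \frac{56}{S}$
$Q{\left(275,682 \right)} + D{\left(W{\left(10 \right)} \right)} = 107 \cdot 275 + \left(8 - \frac{56}{2 + 2 \cdot 10 + 4 \cdot 10^{2}}\right) = 29425 + \left(8 - \frac{56}{2 + 20 + 4 \cdot 100}\right) = 29425 + \left(8 - \frac{56}{2 + 20 + 400}\right) = 29425 + \left(8 - \frac{56}{422}\right) = 29425 + \left(8 - \frac{28}{211}\right) = 29425 + \frac{1660}{211} = \frac{6210335}{211}$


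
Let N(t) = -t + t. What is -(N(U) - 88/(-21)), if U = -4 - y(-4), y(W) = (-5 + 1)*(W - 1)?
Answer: -88/21 ≈ -4.1905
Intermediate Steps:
y(W) = 4 - 4*W (y(W) = -4*(-1 + W) = 4 - 4*W)
U = -24 (U = -4 - (4 - 4*(-4)) = -4 - (4 + 16) = -4 - 1*20 = -4 - 20 = -24)
N(t) = 0
-(N(U) - 88/(-21)) = -(0 - 88/(-21)) = -(0 - 88*(-1/21)) = -(0 + 88/21) = -1*88/21 = -88/21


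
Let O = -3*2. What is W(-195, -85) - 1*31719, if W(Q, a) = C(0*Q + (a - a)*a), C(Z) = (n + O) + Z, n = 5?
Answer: -31720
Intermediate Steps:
O = -6
C(Z) = -1 + Z (C(Z) = (5 - 6) + Z = -1 + Z)
W(Q, a) = -1 (W(Q, a) = -1 + (0*Q + (a - a)*a) = -1 + (0 + 0*a) = -1 + (0 + 0) = -1 + 0 = -1)
W(-195, -85) - 1*31719 = -1 - 1*31719 = -1 - 31719 = -31720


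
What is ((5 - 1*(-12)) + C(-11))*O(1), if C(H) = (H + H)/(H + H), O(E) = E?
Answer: 18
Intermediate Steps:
C(H) = 1 (C(H) = (2*H)/((2*H)) = (2*H)*(1/(2*H)) = 1)
((5 - 1*(-12)) + C(-11))*O(1) = ((5 - 1*(-12)) + 1)*1 = ((5 + 12) + 1)*1 = (17 + 1)*1 = 18*1 = 18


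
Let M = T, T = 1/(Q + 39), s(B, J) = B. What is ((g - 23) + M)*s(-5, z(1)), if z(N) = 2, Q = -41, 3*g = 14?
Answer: 565/6 ≈ 94.167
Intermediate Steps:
g = 14/3 (g = (⅓)*14 = 14/3 ≈ 4.6667)
T = -½ (T = 1/(-41 + 39) = 1/(-2) = -½ ≈ -0.50000)
M = -½ ≈ -0.50000
((g - 23) + M)*s(-5, z(1)) = ((14/3 - 23) - ½)*(-5) = (-55/3 - ½)*(-5) = -113/6*(-5) = 565/6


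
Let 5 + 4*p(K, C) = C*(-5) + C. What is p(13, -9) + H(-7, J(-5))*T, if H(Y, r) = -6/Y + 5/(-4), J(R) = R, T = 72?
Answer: -575/28 ≈ -20.536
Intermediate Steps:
p(K, C) = -5/4 - C (p(K, C) = -5/4 + (C*(-5) + C)/4 = -5/4 + (-5*C + C)/4 = -5/4 + (-4*C)/4 = -5/4 - C)
H(Y, r) = -5/4 - 6/Y (H(Y, r) = -6/Y + 5*(-¼) = -6/Y - 5/4 = -5/4 - 6/Y)
p(13, -9) + H(-7, J(-5))*T = (-5/4 - 1*(-9)) + (-5/4 - 6/(-7))*72 = (-5/4 + 9) + (-5/4 - 6*(-⅐))*72 = 31/4 + (-5/4 + 6/7)*72 = 31/4 - 11/28*72 = 31/4 - 198/7 = -575/28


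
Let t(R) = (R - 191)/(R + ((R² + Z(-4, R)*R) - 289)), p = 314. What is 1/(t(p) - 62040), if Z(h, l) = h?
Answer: -32455/2013508159 ≈ -1.6119e-5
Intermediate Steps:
t(R) = (-191 + R)/(-289 + R² - 3*R) (t(R) = (R - 191)/(R + ((R² - 4*R) - 289)) = (-191 + R)/(R + (-289 + R² - 4*R)) = (-191 + R)/(-289 + R² - 3*R))
1/(t(p) - 62040) = 1/((-191 + 314)/(-289 + 314² - 3*314) - 62040) = 1/(123/(-289 + 98596 - 942) - 62040) = 1/(123/97365 - 62040) = 1/((1/97365)*123 - 62040) = 1/(41/32455 - 62040) = 1/(-2013508159/32455) = -32455/2013508159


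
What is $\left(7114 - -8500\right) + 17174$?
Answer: $32788$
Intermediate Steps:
$\left(7114 - -8500\right) + 17174 = \left(7114 + 8500\right) + 17174 = 15614 + 17174 = 32788$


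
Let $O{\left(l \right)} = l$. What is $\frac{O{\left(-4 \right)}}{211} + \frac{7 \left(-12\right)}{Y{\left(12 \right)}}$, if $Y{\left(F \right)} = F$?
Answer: $- \frac{1481}{211} \approx -7.019$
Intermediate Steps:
$\frac{O{\left(-4 \right)}}{211} + \frac{7 \left(-12\right)}{Y{\left(12 \right)}} = - \frac{4}{211} + \frac{7 \left(-12\right)}{12} = \left(-4\right) \frac{1}{211} - 7 = - \frac{4}{211} - 7 = - \frac{1481}{211}$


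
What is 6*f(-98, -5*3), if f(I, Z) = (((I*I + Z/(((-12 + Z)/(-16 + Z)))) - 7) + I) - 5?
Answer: 170582/3 ≈ 56861.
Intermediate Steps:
f(I, Z) = -12 + I + I² + Z*(-16 + Z)/(-12 + Z) (f(I, Z) = (((I² + Z/(((-12 + Z)/(-16 + Z)))) - 7) + I) - 5 = (((I² + ((-16 + Z)/(-12 + Z))*Z) - 7) + I) - 5 = (((I² + Z*(-16 + Z)/(-12 + Z)) - 7) + I) - 5 = ((-7 + I² + Z*(-16 + Z)/(-12 + Z)) + I) - 5 = (-7 + I + I² + Z*(-16 + Z)/(-12 + Z)) - 5 = -12 + I + I² + Z*(-16 + Z)/(-12 + Z))
6*f(-98, -5*3) = 6*((144 + (-5*3)² - (-140)*3 - 12*(-98) - 12*(-98)² - (-490)*3 - 5*3*(-98)²)/(-12 - 5*3)) = 6*((144 + (-15)² - 28*(-15) + 1176 - 12*9604 - 98*(-15) - 15*9604)/(-12 - 15)) = 6*((144 + 225 + 420 + 1176 - 115248 + 1470 - 144060)/(-27)) = 6*(-1/27*(-255873)) = 6*(85291/9) = 170582/3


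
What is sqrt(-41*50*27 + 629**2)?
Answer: sqrt(340291) ≈ 583.34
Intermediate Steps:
sqrt(-41*50*27 + 629**2) = sqrt(-2050*27 + 395641) = sqrt(-55350 + 395641) = sqrt(340291)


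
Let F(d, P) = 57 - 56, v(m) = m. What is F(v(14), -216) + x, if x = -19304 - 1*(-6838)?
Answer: -12465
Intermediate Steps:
F(d, P) = 1
x = -12466 (x = -19304 + 6838 = -12466)
F(v(14), -216) + x = 1 - 12466 = -12465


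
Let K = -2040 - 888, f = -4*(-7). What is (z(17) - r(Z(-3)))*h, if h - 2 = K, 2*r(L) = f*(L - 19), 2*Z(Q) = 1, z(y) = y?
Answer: -807576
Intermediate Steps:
f = 28
Z(Q) = ½ (Z(Q) = (½)*1 = ½)
r(L) = -266 + 14*L (r(L) = (28*(L - 19))/2 = (28*(-19 + L))/2 = (-532 + 28*L)/2 = -266 + 14*L)
K = -2928
h = -2926 (h = 2 - 2928 = -2926)
(z(17) - r(Z(-3)))*h = (17 - (-266 + 14*(½)))*(-2926) = (17 - (-266 + 7))*(-2926) = (17 - 1*(-259))*(-2926) = (17 + 259)*(-2926) = 276*(-2926) = -807576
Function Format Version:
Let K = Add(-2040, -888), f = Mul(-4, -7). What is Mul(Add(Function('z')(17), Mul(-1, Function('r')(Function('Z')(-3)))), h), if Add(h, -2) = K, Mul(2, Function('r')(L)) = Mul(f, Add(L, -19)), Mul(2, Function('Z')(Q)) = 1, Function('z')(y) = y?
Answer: -807576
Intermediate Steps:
f = 28
Function('Z')(Q) = Rational(1, 2) (Function('Z')(Q) = Mul(Rational(1, 2), 1) = Rational(1, 2))
Function('r')(L) = Add(-266, Mul(14, L)) (Function('r')(L) = Mul(Rational(1, 2), Mul(28, Add(L, -19))) = Mul(Rational(1, 2), Mul(28, Add(-19, L))) = Mul(Rational(1, 2), Add(-532, Mul(28, L))) = Add(-266, Mul(14, L)))
K = -2928
h = -2926 (h = Add(2, -2928) = -2926)
Mul(Add(Function('z')(17), Mul(-1, Function('r')(Function('Z')(-3)))), h) = Mul(Add(17, Mul(-1, Add(-266, Mul(14, Rational(1, 2))))), -2926) = Mul(Add(17, Mul(-1, Add(-266, 7))), -2926) = Mul(Add(17, Mul(-1, -259)), -2926) = Mul(Add(17, 259), -2926) = Mul(276, -2926) = -807576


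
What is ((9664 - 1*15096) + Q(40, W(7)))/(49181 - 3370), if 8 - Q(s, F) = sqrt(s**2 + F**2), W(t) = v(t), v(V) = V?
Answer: -5424/45811 - sqrt(1649)/45811 ≈ -0.11929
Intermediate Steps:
W(t) = t
Q(s, F) = 8 - sqrt(F**2 + s**2) (Q(s, F) = 8 - sqrt(s**2 + F**2) = 8 - sqrt(F**2 + s**2))
((9664 - 1*15096) + Q(40, W(7)))/(49181 - 3370) = ((9664 - 1*15096) + (8 - sqrt(7**2 + 40**2)))/(49181 - 3370) = ((9664 - 15096) + (8 - sqrt(49 + 1600)))/45811 = (-5432 + (8 - sqrt(1649)))*(1/45811) = (-5424 - sqrt(1649))*(1/45811) = -5424/45811 - sqrt(1649)/45811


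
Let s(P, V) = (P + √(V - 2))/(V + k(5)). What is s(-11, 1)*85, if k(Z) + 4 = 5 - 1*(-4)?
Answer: -935/6 + 85*I/6 ≈ -155.83 + 14.167*I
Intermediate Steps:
k(Z) = 5 (k(Z) = -4 + (5 - 1*(-4)) = -4 + (5 + 4) = -4 + 9 = 5)
s(P, V) = (P + √(-2 + V))/(5 + V) (s(P, V) = (P + √(V - 2))/(V + 5) = (P + √(-2 + V))/(5 + V))
s(-11, 1)*85 = ((-11 + √(-2 + 1))/(5 + 1))*85 = ((-11 + √(-1))/6)*85 = ((-11 + I)/6)*85 = (-11/6 + I/6)*85 = -935/6 + 85*I/6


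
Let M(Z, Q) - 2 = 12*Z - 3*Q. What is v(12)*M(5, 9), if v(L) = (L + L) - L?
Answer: 420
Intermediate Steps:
M(Z, Q) = 2 - 3*Q + 12*Z (M(Z, Q) = 2 + (12*Z - 3*Q) = 2 + (-3*Q + 12*Z) = 2 - 3*Q + 12*Z)
v(L) = L (v(L) = 2*L - L = L)
v(12)*M(5, 9) = 12*(2 - 3*9 + 12*5) = 12*(2 - 27 + 60) = 12*35 = 420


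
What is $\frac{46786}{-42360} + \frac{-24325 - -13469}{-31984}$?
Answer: $- \frac{32391977}{42338820} \approx -0.76507$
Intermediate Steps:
$\frac{46786}{-42360} + \frac{-24325 - -13469}{-31984} = 46786 \left(- \frac{1}{42360}\right) + \left(-24325 + 13469\right) \left(- \frac{1}{31984}\right) = - \frac{23393}{21180} - - \frac{1357}{3998} = - \frac{23393}{21180} + \frac{1357}{3998} = - \frac{32391977}{42338820}$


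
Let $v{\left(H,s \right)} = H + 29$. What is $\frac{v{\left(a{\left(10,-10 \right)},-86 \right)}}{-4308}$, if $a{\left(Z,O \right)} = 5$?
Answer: $- \frac{17}{2154} \approx -0.0078923$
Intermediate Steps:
$v{\left(H,s \right)} = 29 + H$
$\frac{v{\left(a{\left(10,-10 \right)},-86 \right)}}{-4308} = \frac{29 + 5}{-4308} = 34 \left(- \frac{1}{4308}\right) = - \frac{17}{2154}$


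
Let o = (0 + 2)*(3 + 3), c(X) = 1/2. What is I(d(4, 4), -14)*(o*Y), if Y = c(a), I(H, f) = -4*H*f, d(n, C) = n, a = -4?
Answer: 1344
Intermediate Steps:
I(H, f) = -4*H*f
c(X) = 1/2 (c(X) = 1*(1/2) = 1/2)
Y = 1/2 ≈ 0.50000
o = 12 (o = 2*6 = 12)
I(d(4, 4), -14)*(o*Y) = (-4*4*(-14))*(12*(1/2)) = 224*6 = 1344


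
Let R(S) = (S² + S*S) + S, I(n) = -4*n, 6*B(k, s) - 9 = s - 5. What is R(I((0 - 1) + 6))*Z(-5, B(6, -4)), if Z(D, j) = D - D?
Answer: 0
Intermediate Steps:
B(k, s) = ⅔ + s/6 (B(k, s) = 3/2 + (s - 5)/6 = 3/2 + (-5 + s)/6 = 3/2 + (-⅚ + s/6) = ⅔ + s/6)
Z(D, j) = 0
R(S) = S + 2*S² (R(S) = (S² + S²) + S = 2*S² + S = S + 2*S²)
R(I((0 - 1) + 6))*Z(-5, B(6, -4)) = ((-4*((0 - 1) + 6))*(1 + 2*(-4*((0 - 1) + 6))))*0 = ((-4*(-1 + 6))*(1 + 2*(-4*(-1 + 6))))*0 = ((-4*5)*(1 + 2*(-4*5)))*0 = -20*(1 + 2*(-20))*0 = -20*(1 - 40)*0 = -20*(-39)*0 = 780*0 = 0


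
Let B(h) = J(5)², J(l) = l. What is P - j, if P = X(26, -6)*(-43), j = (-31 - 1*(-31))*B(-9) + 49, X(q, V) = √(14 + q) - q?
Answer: 1069 - 86*√10 ≈ 797.04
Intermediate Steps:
B(h) = 25 (B(h) = 5² = 25)
j = 49 (j = (-31 - 1*(-31))*25 + 49 = (-31 + 31)*25 + 49 = 0*25 + 49 = 0 + 49 = 49)
P = 1118 - 86*√10 (P = (√(14 + 26) - 1*26)*(-43) = (√40 - 26)*(-43) = (2*√10 - 26)*(-43) = (-26 + 2*√10)*(-43) = 1118 - 86*√10 ≈ 846.04)
P - j = (1118 - 86*√10) - 1*49 = (1118 - 86*√10) - 49 = 1069 - 86*√10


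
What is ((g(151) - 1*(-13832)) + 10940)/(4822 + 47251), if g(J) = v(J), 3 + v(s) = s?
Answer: 3560/7439 ≈ 0.47856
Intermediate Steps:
v(s) = -3 + s
g(J) = -3 + J
((g(151) - 1*(-13832)) + 10940)/(4822 + 47251) = (((-3 + 151) - 1*(-13832)) + 10940)/(4822 + 47251) = ((148 + 13832) + 10940)/52073 = (13980 + 10940)*(1/52073) = 24920*(1/52073) = 3560/7439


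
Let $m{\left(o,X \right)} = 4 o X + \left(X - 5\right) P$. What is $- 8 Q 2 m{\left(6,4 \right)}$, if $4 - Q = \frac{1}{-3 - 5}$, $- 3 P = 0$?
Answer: $-6336$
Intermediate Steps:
$P = 0$ ($P = \left(- \frac{1}{3}\right) 0 = 0$)
$m{\left(o,X \right)} = 4 X o$ ($m{\left(o,X \right)} = 4 o X + \left(X - 5\right) 0 = 4 X o + \left(-5 + X\right) 0 = 4 X o + 0 = 4 X o$)
$Q = \frac{33}{8}$ ($Q = 4 - \frac{1}{-3 - 5} = 4 - \frac{1}{-8} = 4 - - \frac{1}{8} = 4 + \frac{1}{8} = \frac{33}{8} \approx 4.125$)
$- 8 Q 2 m{\left(6,4 \right)} = \left(-8\right) \frac{33}{8} \cdot 2 \cdot 4 \cdot 4 \cdot 6 = - 33 \cdot 2 \cdot 96 = \left(-33\right) 192 = -6336$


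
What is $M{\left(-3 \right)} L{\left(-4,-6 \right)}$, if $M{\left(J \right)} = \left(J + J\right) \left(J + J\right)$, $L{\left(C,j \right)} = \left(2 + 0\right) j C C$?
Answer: $-6912$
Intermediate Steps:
$L{\left(C,j \right)} = 2 j C^{2}$ ($L{\left(C,j \right)} = 2 j C C = 2 C j C = 2 j C^{2}$)
$M{\left(J \right)} = 4 J^{2}$ ($M{\left(J \right)} = 2 J 2 J = 4 J^{2}$)
$M{\left(-3 \right)} L{\left(-4,-6 \right)} = 4 \left(-3\right)^{2} \cdot 2 \left(-6\right) \left(-4\right)^{2} = 4 \cdot 9 \cdot 2 \left(-6\right) 16 = 36 \left(-192\right) = -6912$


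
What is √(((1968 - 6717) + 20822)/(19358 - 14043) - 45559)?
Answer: 2*I*√321730253445/5315 ≈ 213.44*I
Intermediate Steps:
√(((1968 - 6717) + 20822)/(19358 - 14043) - 45559) = √((-4749 + 20822)/5315 - 45559) = √(16073*(1/5315) - 45559) = √(16073/5315 - 45559) = √(-242130012/5315) = 2*I*√321730253445/5315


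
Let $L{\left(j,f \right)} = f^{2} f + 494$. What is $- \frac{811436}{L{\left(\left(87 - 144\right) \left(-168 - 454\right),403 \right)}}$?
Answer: $- \frac{811436}{65451321} \approx -0.012398$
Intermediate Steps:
$L{\left(j,f \right)} = 494 + f^{3}$ ($L{\left(j,f \right)} = f^{3} + 494 = 494 + f^{3}$)
$- \frac{811436}{L{\left(\left(87 - 144\right) \left(-168 - 454\right),403 \right)}} = - \frac{811436}{494 + 403^{3}} = - \frac{811436}{494 + 65450827} = - \frac{811436}{65451321}$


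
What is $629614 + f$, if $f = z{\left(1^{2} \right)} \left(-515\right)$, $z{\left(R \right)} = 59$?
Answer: $599229$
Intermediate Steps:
$f = -30385$ ($f = 59 \left(-515\right) = -30385$)
$629614 + f = 629614 - 30385 = 599229$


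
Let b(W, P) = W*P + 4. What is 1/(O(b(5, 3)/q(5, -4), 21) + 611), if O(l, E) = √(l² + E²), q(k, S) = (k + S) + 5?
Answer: 1692/1032563 - 6*√16237/13423319 ≈ 0.0015817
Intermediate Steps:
b(W, P) = 4 + P*W (b(W, P) = P*W + 4 = 4 + P*W)
q(k, S) = 5 + S + k (q(k, S) = (S + k) + 5 = 5 + S + k)
O(l, E) = √(E² + l²)
1/(O(b(5, 3)/q(5, -4), 21) + 611) = 1/(√(21² + ((4 + 3*5)/(5 - 4 + 5))²) + 611) = 1/(√(441 + ((4 + 15)/6)²) + 611) = 1/(√(441 + (19*(⅙))²) + 611) = 1/(√(441 + (19/6)²) + 611) = 1/(√(441 + 361/36) + 611) = 1/(√(16237/36) + 611) = 1/(√16237/6 + 611) = 1/(611 + √16237/6)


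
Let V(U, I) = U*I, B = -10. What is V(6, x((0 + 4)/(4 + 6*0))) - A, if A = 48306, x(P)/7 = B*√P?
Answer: -48726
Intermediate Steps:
x(P) = -70*√P (x(P) = 7*(-10*√P) = -70*√P)
V(U, I) = I*U
V(6, x((0 + 4)/(4 + 6*0))) - A = -70*√(0 + 4)/√(4 + 6*0)*6 - 1*48306 = -70*2/√(4 + 0)*6 - 48306 = -70*√(4/4)*6 - 48306 = -70*√(4*(¼))*6 - 48306 = -70*√1*6 - 48306 = -70*1*6 - 48306 = -70*6 - 48306 = -420 - 48306 = -48726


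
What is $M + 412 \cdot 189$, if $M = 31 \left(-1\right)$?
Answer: $77837$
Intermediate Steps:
$M = -31$
$M + 412 \cdot 189 = -31 + 412 \cdot 189 = -31 + 77868 = 77837$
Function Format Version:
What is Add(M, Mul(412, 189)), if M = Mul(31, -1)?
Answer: 77837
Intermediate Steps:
M = -31
Add(M, Mul(412, 189)) = Add(-31, Mul(412, 189)) = Add(-31, 77868) = 77837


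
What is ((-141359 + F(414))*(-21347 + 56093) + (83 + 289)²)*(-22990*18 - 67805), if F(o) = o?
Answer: 2358583408232250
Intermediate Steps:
((-141359 + F(414))*(-21347 + 56093) + (83 + 289)²)*(-22990*18 - 67805) = ((-141359 + 414)*(-21347 + 56093) + (83 + 289)²)*(-22990*18 - 67805) = (-140945*34746 + 372²)*(-413820 - 67805) = (-4897274970 + 138384)*(-481625) = -4897136586*(-481625) = 2358583408232250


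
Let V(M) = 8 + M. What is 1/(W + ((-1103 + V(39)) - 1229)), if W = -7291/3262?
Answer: -3262/7460961 ≈ -0.00043721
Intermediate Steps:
W = -7291/3262 (W = -7291*1/3262 = -7291/3262 ≈ -2.2351)
1/(W + ((-1103 + V(39)) - 1229)) = 1/(-7291/3262 + ((-1103 + (8 + 39)) - 1229)) = 1/(-7291/3262 + ((-1103 + 47) - 1229)) = 1/(-7291/3262 + (-1056 - 1229)) = 1/(-7291/3262 - 2285) = 1/(-7460961/3262) = -3262/7460961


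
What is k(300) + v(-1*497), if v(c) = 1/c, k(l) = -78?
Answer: -38767/497 ≈ -78.002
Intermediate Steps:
k(300) + v(-1*497) = -78 + 1/(-1*497) = -78 + 1/(-497) = -78 - 1/497 = -38767/497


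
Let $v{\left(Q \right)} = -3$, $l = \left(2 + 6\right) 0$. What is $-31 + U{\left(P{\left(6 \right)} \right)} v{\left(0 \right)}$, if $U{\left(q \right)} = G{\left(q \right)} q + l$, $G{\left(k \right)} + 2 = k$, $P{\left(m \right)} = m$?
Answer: $-103$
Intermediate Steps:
$l = 0$ ($l = 8 \cdot 0 = 0$)
$G{\left(k \right)} = -2 + k$
$U{\left(q \right)} = q \left(-2 + q\right)$ ($U{\left(q \right)} = \left(-2 + q\right) q + 0 = q \left(-2 + q\right) + 0 = q \left(-2 + q\right)$)
$-31 + U{\left(P{\left(6 \right)} \right)} v{\left(0 \right)} = -31 + 6 \left(-2 + 6\right) \left(-3\right) = -31 + 6 \cdot 4 \left(-3\right) = -31 + 24 \left(-3\right) = -31 - 72 = -103$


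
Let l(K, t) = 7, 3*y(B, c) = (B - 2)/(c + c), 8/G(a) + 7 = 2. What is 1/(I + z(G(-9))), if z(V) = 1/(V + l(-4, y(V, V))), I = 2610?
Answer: 27/70475 ≈ 0.00038311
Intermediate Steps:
G(a) = -8/5 (G(a) = 8/(-7 + 2) = 8/(-5) = 8*(-⅕) = -8/5)
y(B, c) = (-2 + B)/(6*c) (y(B, c) = ((B - 2)/(c + c))/3 = ((-2 + B)/((2*c)))/3 = ((-2 + B)*(1/(2*c)))/3 = ((-2 + B)/(2*c))/3 = (-2 + B)/(6*c))
z(V) = 1/(7 + V) (z(V) = 1/(V + 7) = 1/(7 + V))
1/(I + z(G(-9))) = 1/(2610 + 1/(7 - 8/5)) = 1/(2610 + 1/(27/5)) = 1/(2610 + 5/27) = 1/(70475/27) = 27/70475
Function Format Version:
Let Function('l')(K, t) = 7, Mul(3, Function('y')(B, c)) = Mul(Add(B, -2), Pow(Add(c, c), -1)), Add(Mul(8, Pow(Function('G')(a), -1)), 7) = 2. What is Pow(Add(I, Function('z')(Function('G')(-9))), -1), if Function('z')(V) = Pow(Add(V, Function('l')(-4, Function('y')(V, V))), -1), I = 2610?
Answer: Rational(27, 70475) ≈ 0.00038311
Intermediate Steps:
Function('G')(a) = Rational(-8, 5) (Function('G')(a) = Mul(8, Pow(Add(-7, 2), -1)) = Mul(8, Pow(-5, -1)) = Mul(8, Rational(-1, 5)) = Rational(-8, 5))
Function('y')(B, c) = Mul(Rational(1, 6), Pow(c, -1), Add(-2, B)) (Function('y')(B, c) = Mul(Rational(1, 3), Mul(Add(B, -2), Pow(Add(c, c), -1))) = Mul(Rational(1, 3), Mul(Add(-2, B), Pow(Mul(2, c), -1))) = Mul(Rational(1, 3), Mul(Add(-2, B), Mul(Rational(1, 2), Pow(c, -1)))) = Mul(Rational(1, 3), Mul(Rational(1, 2), Pow(c, -1), Add(-2, B))) = Mul(Rational(1, 6), Pow(c, -1), Add(-2, B)))
Function('z')(V) = Pow(Add(7, V), -1) (Function('z')(V) = Pow(Add(V, 7), -1) = Pow(Add(7, V), -1))
Pow(Add(I, Function('z')(Function('G')(-9))), -1) = Pow(Add(2610, Pow(Add(7, Rational(-8, 5)), -1)), -1) = Pow(Add(2610, Pow(Rational(27, 5), -1)), -1) = Pow(Add(2610, Rational(5, 27)), -1) = Pow(Rational(70475, 27), -1) = Rational(27, 70475)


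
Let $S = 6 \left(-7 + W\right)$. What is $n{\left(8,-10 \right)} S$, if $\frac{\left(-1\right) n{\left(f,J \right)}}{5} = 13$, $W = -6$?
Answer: $5070$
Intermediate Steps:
$n{\left(f,J \right)} = -65$ ($n{\left(f,J \right)} = \left(-5\right) 13 = -65$)
$S = -78$ ($S = 6 \left(-7 - 6\right) = 6 \left(-13\right) = -78$)
$n{\left(8,-10 \right)} S = \left(-65\right) \left(-78\right) = 5070$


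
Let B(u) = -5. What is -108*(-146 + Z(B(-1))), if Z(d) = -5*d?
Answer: 13068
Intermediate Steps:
-108*(-146 + Z(B(-1))) = -108*(-146 - 5*(-5)) = -108*(-146 + 25) = -108*(-121) = 13068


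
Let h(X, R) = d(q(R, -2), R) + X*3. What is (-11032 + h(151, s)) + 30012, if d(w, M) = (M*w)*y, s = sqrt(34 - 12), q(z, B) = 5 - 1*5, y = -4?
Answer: 19433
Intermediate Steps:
q(z, B) = 0 (q(z, B) = 5 - 5 = 0)
s = sqrt(22) ≈ 4.6904
d(w, M) = -4*M*w (d(w, M) = (M*w)*(-4) = -4*M*w)
h(X, R) = 3*X (h(X, R) = -4*R*0 + X*3 = 0 + 3*X = 3*X)
(-11032 + h(151, s)) + 30012 = (-11032 + 3*151) + 30012 = (-11032 + 453) + 30012 = -10579 + 30012 = 19433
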